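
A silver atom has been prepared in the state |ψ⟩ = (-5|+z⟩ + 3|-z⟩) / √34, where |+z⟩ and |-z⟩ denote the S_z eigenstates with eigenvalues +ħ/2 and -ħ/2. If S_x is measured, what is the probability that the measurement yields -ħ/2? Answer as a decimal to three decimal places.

|-x⟩ = (|+z⟩ - |-z⟩)/√2, so ⟨-x|ψ⟩ = (-8) / (√2·√34).
P = |-8|² / 68 = 64/68.

0.941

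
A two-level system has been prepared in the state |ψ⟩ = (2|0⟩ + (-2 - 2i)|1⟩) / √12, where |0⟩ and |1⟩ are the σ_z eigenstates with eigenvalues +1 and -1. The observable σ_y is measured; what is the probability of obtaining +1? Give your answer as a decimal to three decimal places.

0.167

|+y⟩ = (|0⟩ + i|1⟩)/√2, so ⟨+y|ψ⟩ = (2i) / (√2·√12).
P = |2i|² / 24 = 4/24.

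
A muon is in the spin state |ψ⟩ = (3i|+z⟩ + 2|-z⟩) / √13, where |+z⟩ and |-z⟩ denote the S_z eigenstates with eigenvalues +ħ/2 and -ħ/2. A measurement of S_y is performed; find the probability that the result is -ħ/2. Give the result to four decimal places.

0.9615

|-y⟩ = (|+z⟩ - i|-z⟩)/√2, so ⟨-y|ψ⟩ = (5i) / (√2·√13).
P = |5i|² / 26 = 25/26.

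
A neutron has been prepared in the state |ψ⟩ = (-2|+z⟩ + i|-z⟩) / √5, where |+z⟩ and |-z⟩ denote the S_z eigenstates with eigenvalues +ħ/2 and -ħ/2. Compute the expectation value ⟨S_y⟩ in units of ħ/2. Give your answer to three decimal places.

⟨σ_y⟩ = 2 Im(a* b)/(|a|²+|b|²) with a = -2, b = i.
a* b = -2i, so ⟨σ_y⟩ = -4/5.
⟨S_y⟩ = (ħ/2)·⟨σ_y⟩.

-0.800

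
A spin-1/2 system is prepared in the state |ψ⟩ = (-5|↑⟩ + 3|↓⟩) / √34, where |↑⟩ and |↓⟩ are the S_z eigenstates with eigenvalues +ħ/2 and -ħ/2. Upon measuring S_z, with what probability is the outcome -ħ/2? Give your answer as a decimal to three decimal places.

The -ħ/2 outcome corresponds to |↓⟩. Its amplitude in |ψ⟩ is 3/√34.
P = |3|² / 34 = 9/34.

0.265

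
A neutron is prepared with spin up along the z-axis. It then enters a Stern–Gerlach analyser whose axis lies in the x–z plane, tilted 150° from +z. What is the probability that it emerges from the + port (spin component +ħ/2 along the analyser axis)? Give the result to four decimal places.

For spin-½, the probability of finding spin-up along an axis at angle θ to the initial spin direction is cos²(θ/2); spin-down is sin²(θ/2).
θ = 150°, so P = cos²(75°) ≈ 0.0670.

0.0670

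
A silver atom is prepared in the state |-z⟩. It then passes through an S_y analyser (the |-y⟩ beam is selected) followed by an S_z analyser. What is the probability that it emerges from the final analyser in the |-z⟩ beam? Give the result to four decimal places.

First analyser (S_y): from |-z⟩, P(|-y⟩) = 1/2.
After stage 1 the state is |-y⟩; P(|-z⟩) = |⟨-z|-y⟩|² = 1/2.
Joint probability = 1/2 × 1/2 = 0.2500.

0.2500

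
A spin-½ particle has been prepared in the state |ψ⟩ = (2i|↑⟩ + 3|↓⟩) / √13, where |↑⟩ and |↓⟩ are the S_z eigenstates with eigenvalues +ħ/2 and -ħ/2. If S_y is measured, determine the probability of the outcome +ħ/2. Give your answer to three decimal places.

0.038

|+y⟩ = (|↑⟩ + i|↓⟩)/√2, so ⟨+y|ψ⟩ = (-i) / (√2·√13).
P = |-i|² / 26 = 1/26.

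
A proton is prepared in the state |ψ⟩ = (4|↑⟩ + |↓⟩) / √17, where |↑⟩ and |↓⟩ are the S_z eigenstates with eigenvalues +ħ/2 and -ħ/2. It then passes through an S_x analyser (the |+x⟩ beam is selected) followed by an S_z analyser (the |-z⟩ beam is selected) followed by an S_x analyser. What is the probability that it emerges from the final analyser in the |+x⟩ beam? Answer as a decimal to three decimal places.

0.184

First analyser (S_x): P(|+x⟩) = |⟨+x|ψ⟩|² = 25/34.
After stage 1 the state is |+x⟩; P(|-z⟩) = |⟨-z|+x⟩|² = 1/2.
After stage 2 the state is |-z⟩; P(|+x⟩) = |⟨+x|-z⟩|² = 1/2.
Joint probability = 25/34 × 1/2 × 1/2 = 0.184.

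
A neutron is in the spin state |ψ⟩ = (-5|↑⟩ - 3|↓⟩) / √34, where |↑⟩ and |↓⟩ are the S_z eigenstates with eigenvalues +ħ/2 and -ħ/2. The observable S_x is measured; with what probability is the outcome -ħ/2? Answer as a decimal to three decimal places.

|-x⟩ = (|↑⟩ - |↓⟩)/√2, so ⟨-x|ψ⟩ = (-2) / (√2·√34).
P = |-2|² / 68 = 4/68.

0.059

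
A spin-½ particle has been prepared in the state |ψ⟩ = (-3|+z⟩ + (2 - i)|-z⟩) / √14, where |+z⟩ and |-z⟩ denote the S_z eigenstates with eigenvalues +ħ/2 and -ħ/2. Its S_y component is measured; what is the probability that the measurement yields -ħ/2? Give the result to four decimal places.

0.2857

|-y⟩ = (|+z⟩ - i|-z⟩)/√2, so ⟨-y|ψ⟩ = (-2 + 2i) / (√2·√14).
P = |-2 + 2i|² / 28 = 8/28.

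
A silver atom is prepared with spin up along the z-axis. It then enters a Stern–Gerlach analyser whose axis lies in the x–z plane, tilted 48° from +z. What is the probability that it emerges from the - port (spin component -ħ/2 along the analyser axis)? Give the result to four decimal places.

For spin-½, the probability of finding spin-up along an axis at angle θ to the initial spin direction is cos²(θ/2); spin-down is sin²(θ/2).
θ = 48°, so P = sin²(24°) ≈ 0.1654.

0.1654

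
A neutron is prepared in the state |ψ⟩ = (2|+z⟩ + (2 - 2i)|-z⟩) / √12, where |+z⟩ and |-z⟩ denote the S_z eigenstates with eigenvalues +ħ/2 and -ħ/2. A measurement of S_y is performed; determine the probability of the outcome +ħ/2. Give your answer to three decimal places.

0.167

|+y⟩ = (|+z⟩ + i|-z⟩)/√2, so ⟨+y|ψ⟩ = (-2i) / (√2·√12).
P = |-2i|² / 24 = 4/24.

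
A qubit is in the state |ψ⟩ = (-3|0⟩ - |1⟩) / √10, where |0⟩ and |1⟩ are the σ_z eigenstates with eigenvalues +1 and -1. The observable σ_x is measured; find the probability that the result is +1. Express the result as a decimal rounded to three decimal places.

|+x⟩ = (|0⟩ + |1⟩)/√2, so ⟨+x|ψ⟩ = (-4) / (√2·√10).
P = |-4|² / 20 = 16/20.

0.800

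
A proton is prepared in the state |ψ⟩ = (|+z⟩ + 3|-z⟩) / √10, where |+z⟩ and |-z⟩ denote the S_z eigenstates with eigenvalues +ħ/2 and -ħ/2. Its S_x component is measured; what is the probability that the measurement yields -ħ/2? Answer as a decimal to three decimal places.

0.200

|-x⟩ = (|+z⟩ - |-z⟩)/√2, so ⟨-x|ψ⟩ = (-2) / (√2·√10).
P = |-2|² / 20 = 4/20.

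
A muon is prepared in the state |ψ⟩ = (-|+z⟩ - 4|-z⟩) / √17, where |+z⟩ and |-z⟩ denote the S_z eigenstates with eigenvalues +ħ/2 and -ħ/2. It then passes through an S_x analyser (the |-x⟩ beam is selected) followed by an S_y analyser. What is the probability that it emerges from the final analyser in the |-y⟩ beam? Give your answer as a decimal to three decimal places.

0.132

First analyser (S_x): P(|-x⟩) = |⟨-x|ψ⟩|² = 9/34.
After stage 1 the state is |-x⟩; P(|-y⟩) = |⟨-y|-x⟩|² = 1/2.
Joint probability = 9/34 × 1/2 = 0.132.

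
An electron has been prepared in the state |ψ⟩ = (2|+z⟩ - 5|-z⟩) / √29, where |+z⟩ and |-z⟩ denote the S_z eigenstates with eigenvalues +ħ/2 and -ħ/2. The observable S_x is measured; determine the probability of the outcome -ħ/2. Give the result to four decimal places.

0.8448

|-x⟩ = (|+z⟩ - |-z⟩)/√2, so ⟨-x|ψ⟩ = (7) / (√2·√29).
P = |7|² / 58 = 49/58.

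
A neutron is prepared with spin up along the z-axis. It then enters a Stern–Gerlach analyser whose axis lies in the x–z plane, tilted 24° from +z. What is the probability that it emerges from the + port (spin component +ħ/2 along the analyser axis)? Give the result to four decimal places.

0.9568

For spin-½, the probability of finding spin-up along an axis at angle θ to the initial spin direction is cos²(θ/2); spin-down is sin²(θ/2).
θ = 24°, so P = cos²(12°) ≈ 0.9568.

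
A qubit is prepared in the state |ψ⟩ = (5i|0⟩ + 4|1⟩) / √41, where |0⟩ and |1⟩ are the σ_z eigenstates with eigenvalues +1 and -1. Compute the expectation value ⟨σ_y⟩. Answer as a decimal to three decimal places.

⟨σ_y⟩ = 2 Im(a* b)/(|a|²+|b|²) with a = 5i, b = 4.
a* b = -20i, so ⟨σ_y⟩ = -40/41.

-0.976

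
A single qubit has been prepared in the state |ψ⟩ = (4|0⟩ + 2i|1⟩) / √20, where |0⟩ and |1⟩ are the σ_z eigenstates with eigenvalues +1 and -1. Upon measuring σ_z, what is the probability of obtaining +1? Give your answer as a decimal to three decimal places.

The +1 outcome corresponds to |0⟩. Its amplitude in |ψ⟩ is 4/√20.
P = |4|² / 20 = 16/20.

0.800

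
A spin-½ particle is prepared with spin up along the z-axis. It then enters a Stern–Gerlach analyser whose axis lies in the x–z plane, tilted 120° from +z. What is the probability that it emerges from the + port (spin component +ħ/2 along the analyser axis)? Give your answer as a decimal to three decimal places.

For spin-½, the probability of finding spin-up along an axis at angle θ to the initial spin direction is cos²(θ/2); spin-down is sin²(θ/2).
θ = 120°, so P = cos²(60°) ≈ 0.250.

0.250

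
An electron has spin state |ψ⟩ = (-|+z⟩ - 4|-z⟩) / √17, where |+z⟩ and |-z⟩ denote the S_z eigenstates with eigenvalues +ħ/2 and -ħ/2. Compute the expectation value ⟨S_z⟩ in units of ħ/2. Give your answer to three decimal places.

-0.882

⟨σ_z⟩ = |a|² - |b|² divided by |a|²+|b|², with a, b the |+z⟩, |-z⟩ amplitudes.
= (1 - 16)/17 = -15/17.
⟨S_z⟩ = (ħ/2)·⟨σ_z⟩.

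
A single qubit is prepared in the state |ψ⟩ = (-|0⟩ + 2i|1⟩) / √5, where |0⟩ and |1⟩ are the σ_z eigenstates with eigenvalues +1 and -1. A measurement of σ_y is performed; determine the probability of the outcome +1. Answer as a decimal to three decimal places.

|+y⟩ = (|0⟩ + i|1⟩)/√2, so ⟨+y|ψ⟩ = (1) / (√2·√5).
P = |1|² / 10 = 1/10.

0.100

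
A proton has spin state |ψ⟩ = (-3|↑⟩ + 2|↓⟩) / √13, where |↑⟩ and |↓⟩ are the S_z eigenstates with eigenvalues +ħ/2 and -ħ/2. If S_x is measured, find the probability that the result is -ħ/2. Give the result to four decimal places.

|-x⟩ = (|↑⟩ - |↓⟩)/√2, so ⟨-x|ψ⟩ = (-5) / (√2·√13).
P = |-5|² / 26 = 25/26.

0.9615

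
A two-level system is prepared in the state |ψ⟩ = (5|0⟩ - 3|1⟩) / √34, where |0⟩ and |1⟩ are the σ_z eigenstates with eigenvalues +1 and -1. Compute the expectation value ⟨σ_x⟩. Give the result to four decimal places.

⟨σ_x⟩ = 2 Re(a* b)/(|a|²+|b|²) with a = 5, b = -3.
a* b = -15, so ⟨σ_x⟩ = -30/34.

-0.8824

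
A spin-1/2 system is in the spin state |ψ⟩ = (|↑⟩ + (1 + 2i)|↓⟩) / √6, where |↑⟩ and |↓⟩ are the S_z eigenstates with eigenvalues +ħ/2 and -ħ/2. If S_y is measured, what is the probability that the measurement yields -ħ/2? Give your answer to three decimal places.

0.167

|-y⟩ = (|↑⟩ - i|↓⟩)/√2, so ⟨-y|ψ⟩ = (-1 + i) / (√2·√6).
P = |-1 + i|² / 12 = 2/12.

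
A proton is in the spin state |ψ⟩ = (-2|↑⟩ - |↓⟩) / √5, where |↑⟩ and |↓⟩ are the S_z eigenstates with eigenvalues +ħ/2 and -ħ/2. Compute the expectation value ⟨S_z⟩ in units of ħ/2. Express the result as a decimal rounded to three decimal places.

0.600

⟨σ_z⟩ = |a|² - |b|² divided by |a|²+|b|², with a, b the |↑⟩, |↓⟩ amplitudes.
= (4 - 1)/5 = 3/5.
⟨S_z⟩ = (ħ/2)·⟨σ_z⟩.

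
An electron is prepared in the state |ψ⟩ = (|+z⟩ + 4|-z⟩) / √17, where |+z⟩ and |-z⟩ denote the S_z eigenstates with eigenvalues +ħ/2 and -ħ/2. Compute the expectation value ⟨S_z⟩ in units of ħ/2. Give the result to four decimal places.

-0.8824

⟨σ_z⟩ = |a|² - |b|² divided by |a|²+|b|², with a, b the |+z⟩, |-z⟩ amplitudes.
= (1 - 16)/17 = -15/17.
⟨S_z⟩ = (ħ/2)·⟨σ_z⟩.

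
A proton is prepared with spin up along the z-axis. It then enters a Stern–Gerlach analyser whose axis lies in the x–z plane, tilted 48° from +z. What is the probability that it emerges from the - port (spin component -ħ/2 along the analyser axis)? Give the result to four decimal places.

0.1654

For spin-½, the probability of finding spin-up along an axis at angle θ to the initial spin direction is cos²(θ/2); spin-down is sin²(θ/2).
θ = 48°, so P = sin²(24°) ≈ 0.1654.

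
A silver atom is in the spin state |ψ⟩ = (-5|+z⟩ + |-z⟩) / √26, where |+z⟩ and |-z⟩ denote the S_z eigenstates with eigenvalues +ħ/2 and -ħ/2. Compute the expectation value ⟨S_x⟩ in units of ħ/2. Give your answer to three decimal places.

-0.385

⟨σ_x⟩ = 2 Re(a* b)/(|a|²+|b|²) with a = -5, b = 1.
a* b = -5, so ⟨σ_x⟩ = -10/26.
⟨S_x⟩ = (ħ/2)·⟨σ_x⟩.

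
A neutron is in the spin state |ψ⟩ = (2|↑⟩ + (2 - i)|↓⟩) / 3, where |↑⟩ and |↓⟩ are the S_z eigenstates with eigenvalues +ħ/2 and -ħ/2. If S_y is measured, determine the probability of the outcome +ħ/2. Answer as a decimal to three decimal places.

|+y⟩ = (|↑⟩ + i|↓⟩)/√2, so ⟨+y|ψ⟩ = (1 - 2i) / (√2·3).
P = |1 - 2i|² / 18 = 5/18.

0.278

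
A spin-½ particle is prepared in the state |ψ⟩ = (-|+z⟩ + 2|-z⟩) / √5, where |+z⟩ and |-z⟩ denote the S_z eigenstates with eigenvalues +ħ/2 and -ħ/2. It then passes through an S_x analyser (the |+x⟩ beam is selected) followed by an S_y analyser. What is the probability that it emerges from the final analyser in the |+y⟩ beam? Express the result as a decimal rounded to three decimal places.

0.050

First analyser (S_x): P(|+x⟩) = |⟨+x|ψ⟩|² = 1/10.
After stage 1 the state is |+x⟩; P(|+y⟩) = |⟨+y|+x⟩|² = 1/2.
Joint probability = 1/10 × 1/2 = 0.050.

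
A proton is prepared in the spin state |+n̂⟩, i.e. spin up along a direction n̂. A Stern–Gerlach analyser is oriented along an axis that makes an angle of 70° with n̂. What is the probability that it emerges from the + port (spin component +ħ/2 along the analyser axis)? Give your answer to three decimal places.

0.671

For spin-½, the probability of finding spin-up along an axis at angle θ to the initial spin direction is cos²(θ/2); spin-down is sin²(θ/2).
θ = 70°, so P = cos²(35°) ≈ 0.671.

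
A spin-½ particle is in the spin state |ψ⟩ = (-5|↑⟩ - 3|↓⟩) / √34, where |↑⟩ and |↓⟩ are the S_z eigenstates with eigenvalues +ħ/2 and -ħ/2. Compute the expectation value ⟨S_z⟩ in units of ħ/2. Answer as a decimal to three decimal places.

0.471

⟨σ_z⟩ = |a|² - |b|² divided by |a|²+|b|², with a, b the |↑⟩, |↓⟩ amplitudes.
= (25 - 9)/34 = 16/34.
⟨S_z⟩ = (ħ/2)·⟨σ_z⟩.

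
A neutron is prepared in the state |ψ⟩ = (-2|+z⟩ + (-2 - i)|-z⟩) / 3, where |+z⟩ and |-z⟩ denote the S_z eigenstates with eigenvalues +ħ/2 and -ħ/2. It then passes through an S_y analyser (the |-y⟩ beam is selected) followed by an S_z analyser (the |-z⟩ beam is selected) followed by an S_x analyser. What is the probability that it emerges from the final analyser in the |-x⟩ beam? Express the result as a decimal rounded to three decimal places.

0.069

First analyser (S_y): P(|-y⟩) = |⟨-y|ψ⟩|² = 5/18.
After stage 1 the state is |-y⟩; P(|-z⟩) = |⟨-z|-y⟩|² = 1/2.
After stage 2 the state is |-z⟩; P(|-x⟩) = |⟨-x|-z⟩|² = 1/2.
Joint probability = 5/18 × 1/2 × 1/2 = 0.069.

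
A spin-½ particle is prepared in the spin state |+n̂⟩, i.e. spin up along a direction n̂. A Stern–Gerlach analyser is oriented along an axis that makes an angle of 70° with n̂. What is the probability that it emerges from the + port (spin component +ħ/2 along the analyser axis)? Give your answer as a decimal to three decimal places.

0.671

For spin-½, the probability of finding spin-up along an axis at angle θ to the initial spin direction is cos²(θ/2); spin-down is sin²(θ/2).
θ = 70°, so P = cos²(35°) ≈ 0.671.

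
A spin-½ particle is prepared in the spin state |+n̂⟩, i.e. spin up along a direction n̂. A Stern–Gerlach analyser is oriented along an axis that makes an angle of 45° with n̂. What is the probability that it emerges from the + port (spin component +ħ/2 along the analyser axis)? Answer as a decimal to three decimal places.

0.854

For spin-½, the probability of finding spin-up along an axis at angle θ to the initial spin direction is cos²(θ/2); spin-down is sin²(θ/2).
θ = 45°, so P = cos²(22.5°) ≈ 0.854.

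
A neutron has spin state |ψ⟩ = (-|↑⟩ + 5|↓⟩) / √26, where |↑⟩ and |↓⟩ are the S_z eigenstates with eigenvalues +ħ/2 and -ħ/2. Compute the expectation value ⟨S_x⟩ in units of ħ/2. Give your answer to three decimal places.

-0.385

⟨σ_x⟩ = 2 Re(a* b)/(|a|²+|b|²) with a = -1, b = 5.
a* b = -5, so ⟨σ_x⟩ = -10/26.
⟨S_x⟩ = (ħ/2)·⟨σ_x⟩.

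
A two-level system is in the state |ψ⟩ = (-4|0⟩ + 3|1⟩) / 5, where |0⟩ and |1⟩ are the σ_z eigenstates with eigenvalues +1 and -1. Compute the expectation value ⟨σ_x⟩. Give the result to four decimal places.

-0.9600

⟨σ_x⟩ = 2 Re(a* b)/(|a|²+|b|²) with a = -4, b = 3.
a* b = -12, so ⟨σ_x⟩ = -24/25.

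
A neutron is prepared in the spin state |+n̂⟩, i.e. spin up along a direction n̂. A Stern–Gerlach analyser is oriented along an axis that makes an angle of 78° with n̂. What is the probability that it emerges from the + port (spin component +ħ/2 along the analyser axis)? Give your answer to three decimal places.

For spin-½, the probability of finding spin-up along an axis at angle θ to the initial spin direction is cos²(θ/2); spin-down is sin²(θ/2).
θ = 78°, so P = cos²(39°) ≈ 0.604.

0.604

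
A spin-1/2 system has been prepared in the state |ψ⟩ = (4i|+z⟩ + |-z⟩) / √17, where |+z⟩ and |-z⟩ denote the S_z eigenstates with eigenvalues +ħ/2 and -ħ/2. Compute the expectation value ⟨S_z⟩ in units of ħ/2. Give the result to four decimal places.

0.8824

⟨σ_z⟩ = |a|² - |b|² divided by |a|²+|b|², with a, b the |+z⟩, |-z⟩ amplitudes.
= (16 - 1)/17 = 15/17.
⟨S_z⟩ = (ħ/2)·⟨σ_z⟩.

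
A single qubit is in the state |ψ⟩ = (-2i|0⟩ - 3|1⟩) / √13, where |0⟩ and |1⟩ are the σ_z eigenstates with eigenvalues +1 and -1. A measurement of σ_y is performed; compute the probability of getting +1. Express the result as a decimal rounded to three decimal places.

0.038

|+y⟩ = (|0⟩ + i|1⟩)/√2, so ⟨+y|ψ⟩ = (i) / (√2·√13).
P = |i|² / 26 = 1/26.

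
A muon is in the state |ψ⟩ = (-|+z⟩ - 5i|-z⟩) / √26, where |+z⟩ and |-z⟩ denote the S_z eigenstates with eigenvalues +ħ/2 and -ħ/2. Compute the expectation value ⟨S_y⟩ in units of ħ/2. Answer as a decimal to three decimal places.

0.385

⟨σ_y⟩ = 2 Im(a* b)/(|a|²+|b|²) with a = -1, b = -5i.
a* b = 5i, so ⟨σ_y⟩ = 10/26.
⟨S_y⟩ = (ħ/2)·⟨σ_y⟩.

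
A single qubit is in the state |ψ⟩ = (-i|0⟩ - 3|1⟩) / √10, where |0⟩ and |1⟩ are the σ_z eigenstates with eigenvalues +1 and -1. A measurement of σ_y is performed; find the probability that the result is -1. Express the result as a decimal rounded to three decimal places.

0.800

|-y⟩ = (|0⟩ - i|1⟩)/√2, so ⟨-y|ψ⟩ = (-4i) / (√2·√10).
P = |-4i|² / 20 = 16/20.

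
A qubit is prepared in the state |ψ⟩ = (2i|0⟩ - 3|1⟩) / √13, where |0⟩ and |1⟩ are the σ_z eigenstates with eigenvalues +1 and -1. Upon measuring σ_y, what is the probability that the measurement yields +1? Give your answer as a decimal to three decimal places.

0.962

|+y⟩ = (|0⟩ + i|1⟩)/√2, so ⟨+y|ψ⟩ = (5i) / (√2·√13).
P = |5i|² / 26 = 25/26.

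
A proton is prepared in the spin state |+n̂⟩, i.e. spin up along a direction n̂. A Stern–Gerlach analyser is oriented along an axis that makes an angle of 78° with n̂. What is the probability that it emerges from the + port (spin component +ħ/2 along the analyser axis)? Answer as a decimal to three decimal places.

0.604

For spin-½, the probability of finding spin-up along an axis at angle θ to the initial spin direction is cos²(θ/2); spin-down is sin²(θ/2).
θ = 78°, so P = cos²(39°) ≈ 0.604.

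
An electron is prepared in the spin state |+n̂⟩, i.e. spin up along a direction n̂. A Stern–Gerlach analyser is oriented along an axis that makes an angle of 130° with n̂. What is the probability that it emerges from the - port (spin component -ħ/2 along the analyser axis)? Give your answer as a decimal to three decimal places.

For spin-½, the probability of finding spin-up along an axis at angle θ to the initial spin direction is cos²(θ/2); spin-down is sin²(θ/2).
θ = 130°, so P = sin²(65°) ≈ 0.821.

0.821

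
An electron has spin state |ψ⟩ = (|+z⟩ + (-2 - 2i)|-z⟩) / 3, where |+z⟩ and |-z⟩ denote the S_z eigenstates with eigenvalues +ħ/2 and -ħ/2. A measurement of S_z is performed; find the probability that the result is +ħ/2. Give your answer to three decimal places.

0.111

The +ħ/2 outcome corresponds to |+z⟩. Its amplitude in |ψ⟩ is 1/3.
P = |1|² / 9 = 1/9.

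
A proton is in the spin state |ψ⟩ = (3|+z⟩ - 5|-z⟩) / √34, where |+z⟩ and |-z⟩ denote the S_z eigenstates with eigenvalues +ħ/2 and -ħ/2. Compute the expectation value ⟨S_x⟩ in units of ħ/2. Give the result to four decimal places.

-0.8824

⟨σ_x⟩ = 2 Re(a* b)/(|a|²+|b|²) with a = 3, b = -5.
a* b = -15, so ⟨σ_x⟩ = -30/34.
⟨S_x⟩ = (ħ/2)·⟨σ_x⟩.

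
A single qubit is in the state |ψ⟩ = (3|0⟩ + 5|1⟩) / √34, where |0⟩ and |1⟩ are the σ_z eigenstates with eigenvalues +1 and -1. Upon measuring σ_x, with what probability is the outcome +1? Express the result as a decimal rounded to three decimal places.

|+x⟩ = (|0⟩ + |1⟩)/√2, so ⟨+x|ψ⟩ = (8) / (√2·√34).
P = |8|² / 68 = 64/68.

0.941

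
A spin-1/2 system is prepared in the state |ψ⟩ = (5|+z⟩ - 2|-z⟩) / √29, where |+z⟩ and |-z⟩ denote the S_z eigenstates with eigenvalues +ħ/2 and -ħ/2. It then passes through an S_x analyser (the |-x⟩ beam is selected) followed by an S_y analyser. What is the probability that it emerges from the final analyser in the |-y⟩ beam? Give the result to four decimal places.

0.4224

First analyser (S_x): P(|-x⟩) = |⟨-x|ψ⟩|² = 49/58.
After stage 1 the state is |-x⟩; P(|-y⟩) = |⟨-y|-x⟩|² = 1/2.
Joint probability = 49/58 × 1/2 = 0.4224.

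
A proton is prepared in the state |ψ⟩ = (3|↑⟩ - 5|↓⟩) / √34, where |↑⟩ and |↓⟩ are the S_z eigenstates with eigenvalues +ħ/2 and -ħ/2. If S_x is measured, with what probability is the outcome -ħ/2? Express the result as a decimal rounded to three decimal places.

|-x⟩ = (|↑⟩ - |↓⟩)/√2, so ⟨-x|ψ⟩ = (8) / (√2·√34).
P = |8|² / 68 = 64/68.

0.941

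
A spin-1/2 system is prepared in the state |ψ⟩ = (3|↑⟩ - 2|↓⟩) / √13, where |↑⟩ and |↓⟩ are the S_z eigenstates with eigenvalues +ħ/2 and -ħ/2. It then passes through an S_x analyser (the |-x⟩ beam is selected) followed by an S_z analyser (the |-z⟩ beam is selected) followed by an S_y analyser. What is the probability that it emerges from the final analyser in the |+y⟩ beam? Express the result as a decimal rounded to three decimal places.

First analyser (S_x): P(|-x⟩) = |⟨-x|ψ⟩|² = 25/26.
After stage 1 the state is |-x⟩; P(|-z⟩) = |⟨-z|-x⟩|² = 1/2.
After stage 2 the state is |-z⟩; P(|+y⟩) = |⟨+y|-z⟩|² = 1/2.
Joint probability = 25/26 × 1/2 × 1/2 = 0.240.

0.240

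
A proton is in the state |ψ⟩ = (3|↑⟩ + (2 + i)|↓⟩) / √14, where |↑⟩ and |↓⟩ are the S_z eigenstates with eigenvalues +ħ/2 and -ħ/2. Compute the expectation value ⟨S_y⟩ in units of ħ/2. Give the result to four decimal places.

0.4286

⟨σ_y⟩ = 2 Im(a* b)/(|a|²+|b|²) with a = 3, b = (2 + i).
a* b = (6 + 3i), so ⟨σ_y⟩ = 6/14.
⟨S_y⟩ = (ħ/2)·⟨σ_y⟩.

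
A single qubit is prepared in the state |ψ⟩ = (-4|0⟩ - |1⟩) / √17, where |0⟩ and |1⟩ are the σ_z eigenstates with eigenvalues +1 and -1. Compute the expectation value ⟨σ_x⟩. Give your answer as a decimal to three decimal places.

⟨σ_x⟩ = 2 Re(a* b)/(|a|²+|b|²) with a = -4, b = -1.
a* b = 4, so ⟨σ_x⟩ = 8/17.

0.471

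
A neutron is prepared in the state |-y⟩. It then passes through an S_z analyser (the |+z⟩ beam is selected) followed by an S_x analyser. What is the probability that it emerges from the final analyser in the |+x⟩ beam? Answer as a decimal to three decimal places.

0.250

First analyser (S_z): from |-y⟩, P(|+z⟩) = 1/2.
After stage 1 the state is |+z⟩; P(|+x⟩) = |⟨+x|+z⟩|² = 1/2.
Joint probability = 1/2 × 1/2 = 0.250.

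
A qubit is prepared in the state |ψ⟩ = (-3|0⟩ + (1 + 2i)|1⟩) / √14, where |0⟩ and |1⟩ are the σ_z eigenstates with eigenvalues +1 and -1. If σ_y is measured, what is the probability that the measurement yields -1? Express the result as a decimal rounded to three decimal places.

0.929

|-y⟩ = (|0⟩ - i|1⟩)/√2, so ⟨-y|ψ⟩ = (-5 + i) / (√2·√14).
P = |-5 + i|² / 28 = 26/28.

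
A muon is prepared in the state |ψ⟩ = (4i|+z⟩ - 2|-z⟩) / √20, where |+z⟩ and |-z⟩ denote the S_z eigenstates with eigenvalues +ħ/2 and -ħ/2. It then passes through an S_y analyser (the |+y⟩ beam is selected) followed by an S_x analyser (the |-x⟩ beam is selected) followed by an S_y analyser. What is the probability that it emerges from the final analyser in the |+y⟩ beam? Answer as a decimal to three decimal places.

First analyser (S_y): P(|+y⟩) = |⟨+y|ψ⟩|² = 36/40.
After stage 1 the state is |+y⟩; P(|-x⟩) = |⟨-x|+y⟩|² = 1/2.
After stage 2 the state is |-x⟩; P(|+y⟩) = |⟨+y|-x⟩|² = 1/2.
Joint probability = 36/40 × 1/2 × 1/2 = 0.225.

0.225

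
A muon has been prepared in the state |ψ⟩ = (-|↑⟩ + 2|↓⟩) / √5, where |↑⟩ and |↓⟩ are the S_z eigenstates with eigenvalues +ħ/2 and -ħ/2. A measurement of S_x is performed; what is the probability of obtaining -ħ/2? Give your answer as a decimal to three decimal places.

0.900

|-x⟩ = (|↑⟩ - |↓⟩)/√2, so ⟨-x|ψ⟩ = (-3) / (√2·√5).
P = |-3|² / 10 = 9/10.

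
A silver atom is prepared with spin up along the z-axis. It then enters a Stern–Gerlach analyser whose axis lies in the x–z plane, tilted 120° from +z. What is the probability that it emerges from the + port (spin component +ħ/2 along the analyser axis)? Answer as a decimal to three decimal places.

For spin-½, the probability of finding spin-up along an axis at angle θ to the initial spin direction is cos²(θ/2); spin-down is sin²(θ/2).
θ = 120°, so P = cos²(60°) ≈ 0.250.

0.250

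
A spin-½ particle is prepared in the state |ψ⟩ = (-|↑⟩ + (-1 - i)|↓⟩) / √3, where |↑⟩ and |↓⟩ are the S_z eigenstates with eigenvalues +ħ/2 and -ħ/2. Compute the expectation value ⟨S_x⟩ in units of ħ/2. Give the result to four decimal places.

0.6667

⟨σ_x⟩ = 2 Re(a* b)/(|a|²+|b|²) with a = -1, b = (-1 - i).
a* b = (1 + i), so ⟨σ_x⟩ = 2/3.
⟨S_x⟩ = (ħ/2)·⟨σ_x⟩.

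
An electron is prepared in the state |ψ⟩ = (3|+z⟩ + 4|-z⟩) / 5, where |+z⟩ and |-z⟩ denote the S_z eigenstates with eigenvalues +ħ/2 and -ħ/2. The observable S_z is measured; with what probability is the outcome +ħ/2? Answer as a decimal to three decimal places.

The +ħ/2 outcome corresponds to |+z⟩. Its amplitude in |ψ⟩ is 3/5.
P = |3|² / 25 = 9/25.

0.360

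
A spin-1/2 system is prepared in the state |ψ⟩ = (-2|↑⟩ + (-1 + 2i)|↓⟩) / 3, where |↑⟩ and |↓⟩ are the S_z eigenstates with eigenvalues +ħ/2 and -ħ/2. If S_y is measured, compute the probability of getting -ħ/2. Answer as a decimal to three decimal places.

0.944

|-y⟩ = (|↑⟩ - i|↓⟩)/√2, so ⟨-y|ψ⟩ = (-4 - i) / (√2·3).
P = |-4 - i|² / 18 = 17/18.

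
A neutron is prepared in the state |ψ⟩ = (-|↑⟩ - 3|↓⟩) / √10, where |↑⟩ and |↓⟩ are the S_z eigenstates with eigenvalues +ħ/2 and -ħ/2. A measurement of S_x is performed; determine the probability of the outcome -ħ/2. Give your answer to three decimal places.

0.200

|-x⟩ = (|↑⟩ - |↓⟩)/√2, so ⟨-x|ψ⟩ = (2) / (√2·√10).
P = |2|² / 20 = 4/20.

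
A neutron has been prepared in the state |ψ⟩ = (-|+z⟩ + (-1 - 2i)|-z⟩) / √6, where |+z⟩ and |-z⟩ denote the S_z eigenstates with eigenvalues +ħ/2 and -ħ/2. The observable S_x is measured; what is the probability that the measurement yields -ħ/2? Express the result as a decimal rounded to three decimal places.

|-x⟩ = (|+z⟩ - |-z⟩)/√2, so ⟨-x|ψ⟩ = (2i) / (√2·√6).
P = |2i|² / 12 = 4/12.

0.333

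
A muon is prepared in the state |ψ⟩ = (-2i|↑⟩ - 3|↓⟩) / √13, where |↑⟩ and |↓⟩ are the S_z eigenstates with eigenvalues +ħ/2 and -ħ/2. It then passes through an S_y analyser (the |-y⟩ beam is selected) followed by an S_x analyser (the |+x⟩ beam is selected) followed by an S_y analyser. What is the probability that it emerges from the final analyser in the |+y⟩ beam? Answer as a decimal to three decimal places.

First analyser (S_y): P(|-y⟩) = |⟨-y|ψ⟩|² = 25/26.
After stage 1 the state is |-y⟩; P(|+x⟩) = |⟨+x|-y⟩|² = 1/2.
After stage 2 the state is |+x⟩; P(|+y⟩) = |⟨+y|+x⟩|² = 1/2.
Joint probability = 25/26 × 1/2 × 1/2 = 0.240.

0.240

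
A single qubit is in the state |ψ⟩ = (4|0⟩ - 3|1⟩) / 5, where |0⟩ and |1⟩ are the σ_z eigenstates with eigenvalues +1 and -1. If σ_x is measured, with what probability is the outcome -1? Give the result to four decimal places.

|-x⟩ = (|0⟩ - |1⟩)/√2, so ⟨-x|ψ⟩ = (7) / (√2·5).
P = |7|² / 50 = 49/50.

0.9800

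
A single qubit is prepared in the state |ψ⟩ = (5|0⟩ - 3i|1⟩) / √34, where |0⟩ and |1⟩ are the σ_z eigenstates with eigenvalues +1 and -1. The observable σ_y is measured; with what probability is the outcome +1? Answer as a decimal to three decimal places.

|+y⟩ = (|0⟩ + i|1⟩)/√2, so ⟨+y|ψ⟩ = (2) / (√2·√34).
P = |2|² / 68 = 4/68.

0.059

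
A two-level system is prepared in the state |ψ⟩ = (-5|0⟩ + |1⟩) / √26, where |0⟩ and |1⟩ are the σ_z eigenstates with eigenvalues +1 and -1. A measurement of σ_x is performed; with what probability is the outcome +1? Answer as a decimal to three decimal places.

|+x⟩ = (|0⟩ + |1⟩)/√2, so ⟨+x|ψ⟩ = (-4) / (√2·√26).
P = |-4|² / 52 = 16/52.

0.308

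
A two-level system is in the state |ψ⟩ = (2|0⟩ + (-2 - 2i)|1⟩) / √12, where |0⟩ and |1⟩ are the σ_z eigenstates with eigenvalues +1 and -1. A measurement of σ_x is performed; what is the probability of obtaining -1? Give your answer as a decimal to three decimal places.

|-x⟩ = (|0⟩ - |1⟩)/√2, so ⟨-x|ψ⟩ = (4 + 2i) / (√2·√12).
P = |4 + 2i|² / 24 = 20/24.

0.833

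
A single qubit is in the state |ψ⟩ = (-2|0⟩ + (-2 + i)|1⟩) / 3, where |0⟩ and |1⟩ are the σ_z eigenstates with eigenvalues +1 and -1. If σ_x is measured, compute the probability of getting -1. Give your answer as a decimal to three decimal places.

|-x⟩ = (|0⟩ - |1⟩)/√2, so ⟨-x|ψ⟩ = (-i) / (√2·3).
P = |-i|² / 18 = 1/18.

0.056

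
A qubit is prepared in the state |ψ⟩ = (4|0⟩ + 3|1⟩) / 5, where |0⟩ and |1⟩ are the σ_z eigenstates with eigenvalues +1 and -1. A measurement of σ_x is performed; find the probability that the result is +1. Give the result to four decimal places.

|+x⟩ = (|0⟩ + |1⟩)/√2, so ⟨+x|ψ⟩ = (7) / (√2·5).
P = |7|² / 50 = 49/50.

0.9800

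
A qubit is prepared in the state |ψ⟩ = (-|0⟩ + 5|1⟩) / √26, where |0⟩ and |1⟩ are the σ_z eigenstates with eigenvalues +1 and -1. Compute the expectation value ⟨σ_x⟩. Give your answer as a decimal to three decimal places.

⟨σ_x⟩ = 2 Re(a* b)/(|a|²+|b|²) with a = -1, b = 5.
a* b = -5, so ⟨σ_x⟩ = -10/26.

-0.385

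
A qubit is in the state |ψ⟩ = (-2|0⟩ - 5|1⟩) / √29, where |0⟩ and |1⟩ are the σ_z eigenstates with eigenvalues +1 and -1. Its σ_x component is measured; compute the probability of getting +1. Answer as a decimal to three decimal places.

|+x⟩ = (|0⟩ + |1⟩)/√2, so ⟨+x|ψ⟩ = (-7) / (√2·√29).
P = |-7|² / 58 = 49/58.

0.845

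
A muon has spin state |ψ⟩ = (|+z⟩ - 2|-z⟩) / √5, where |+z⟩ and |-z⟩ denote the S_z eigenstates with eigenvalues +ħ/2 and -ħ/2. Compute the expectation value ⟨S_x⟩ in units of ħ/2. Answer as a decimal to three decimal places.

-0.800

⟨σ_x⟩ = 2 Re(a* b)/(|a|²+|b|²) with a = 1, b = -2.
a* b = -2, so ⟨σ_x⟩ = -4/5.
⟨S_x⟩ = (ħ/2)·⟨σ_x⟩.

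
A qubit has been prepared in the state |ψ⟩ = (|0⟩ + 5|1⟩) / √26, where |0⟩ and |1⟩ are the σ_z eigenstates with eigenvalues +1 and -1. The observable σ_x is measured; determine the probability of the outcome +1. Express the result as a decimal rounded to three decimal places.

|+x⟩ = (|0⟩ + |1⟩)/√2, so ⟨+x|ψ⟩ = (6) / (√2·√26).
P = |6|² / 52 = 36/52.

0.692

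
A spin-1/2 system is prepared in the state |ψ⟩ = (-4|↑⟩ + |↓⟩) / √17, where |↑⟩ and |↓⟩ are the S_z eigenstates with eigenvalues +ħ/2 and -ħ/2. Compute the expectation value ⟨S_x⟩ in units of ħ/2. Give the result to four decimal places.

⟨σ_x⟩ = 2 Re(a* b)/(|a|²+|b|²) with a = -4, b = 1.
a* b = -4, so ⟨σ_x⟩ = -8/17.
⟨S_x⟩ = (ħ/2)·⟨σ_x⟩.

-0.4706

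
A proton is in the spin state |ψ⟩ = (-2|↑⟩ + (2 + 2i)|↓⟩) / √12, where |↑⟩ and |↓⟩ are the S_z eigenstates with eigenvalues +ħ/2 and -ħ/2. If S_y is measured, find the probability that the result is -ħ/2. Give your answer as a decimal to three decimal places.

0.833

|-y⟩ = (|↑⟩ - i|↓⟩)/√2, so ⟨-y|ψ⟩ = (-4 + 2i) / (√2·√12).
P = |-4 + 2i|² / 24 = 20/24.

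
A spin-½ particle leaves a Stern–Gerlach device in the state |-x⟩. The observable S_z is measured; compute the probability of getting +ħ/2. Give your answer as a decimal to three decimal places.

In the S_z basis, |-x⟩ = (|↑⟩ - |↓⟩)/√2 and |+z⟩ = |↑⟩.
|⟨+z|-x⟩|² = 1/2.

0.500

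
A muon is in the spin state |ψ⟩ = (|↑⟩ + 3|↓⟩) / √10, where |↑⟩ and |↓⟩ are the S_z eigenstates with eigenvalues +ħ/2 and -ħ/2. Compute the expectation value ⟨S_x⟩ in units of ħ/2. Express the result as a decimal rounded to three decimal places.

⟨σ_x⟩ = 2 Re(a* b)/(|a|²+|b|²) with a = 1, b = 3.
a* b = 3, so ⟨σ_x⟩ = 6/10.
⟨S_x⟩ = (ħ/2)·⟨σ_x⟩.

0.600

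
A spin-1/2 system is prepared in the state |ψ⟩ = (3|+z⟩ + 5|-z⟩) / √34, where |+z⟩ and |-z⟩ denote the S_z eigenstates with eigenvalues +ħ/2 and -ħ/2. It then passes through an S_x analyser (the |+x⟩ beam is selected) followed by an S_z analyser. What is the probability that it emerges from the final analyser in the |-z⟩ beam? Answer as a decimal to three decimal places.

0.471

First analyser (S_x): P(|+x⟩) = |⟨+x|ψ⟩|² = 64/68.
After stage 1 the state is |+x⟩; P(|-z⟩) = |⟨-z|+x⟩|² = 1/2.
Joint probability = 64/68 × 1/2 = 0.471.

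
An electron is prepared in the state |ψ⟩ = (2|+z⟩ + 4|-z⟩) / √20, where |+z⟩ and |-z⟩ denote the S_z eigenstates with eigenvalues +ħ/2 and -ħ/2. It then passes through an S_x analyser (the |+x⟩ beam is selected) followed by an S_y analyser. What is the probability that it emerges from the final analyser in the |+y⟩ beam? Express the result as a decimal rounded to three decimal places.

0.450

First analyser (S_x): P(|+x⟩) = |⟨+x|ψ⟩|² = 36/40.
After stage 1 the state is |+x⟩; P(|+y⟩) = |⟨+y|+x⟩|² = 1/2.
Joint probability = 36/40 × 1/2 = 0.450.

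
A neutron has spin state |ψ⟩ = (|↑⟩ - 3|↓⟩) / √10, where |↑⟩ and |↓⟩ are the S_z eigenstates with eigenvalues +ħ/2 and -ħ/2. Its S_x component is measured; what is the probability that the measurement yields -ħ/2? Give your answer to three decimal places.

|-x⟩ = (|↑⟩ - |↓⟩)/√2, so ⟨-x|ψ⟩ = (4) / (√2·√10).
P = |4|² / 20 = 16/20.

0.800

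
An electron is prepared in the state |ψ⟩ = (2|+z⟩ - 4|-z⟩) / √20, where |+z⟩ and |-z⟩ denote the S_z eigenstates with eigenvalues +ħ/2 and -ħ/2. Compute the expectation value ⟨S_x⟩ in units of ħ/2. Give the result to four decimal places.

-0.8000

⟨σ_x⟩ = 2 Re(a* b)/(|a|²+|b|²) with a = 2, b = -4.
a* b = -8, so ⟨σ_x⟩ = -16/20.
⟨S_x⟩ = (ħ/2)·⟨σ_x⟩.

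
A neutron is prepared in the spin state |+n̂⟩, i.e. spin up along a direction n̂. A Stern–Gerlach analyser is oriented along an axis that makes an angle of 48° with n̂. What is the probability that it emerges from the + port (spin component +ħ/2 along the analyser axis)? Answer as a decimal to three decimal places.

0.835

For spin-½, the probability of finding spin-up along an axis at angle θ to the initial spin direction is cos²(θ/2); spin-down is sin²(θ/2).
θ = 48°, so P = cos²(24°) ≈ 0.835.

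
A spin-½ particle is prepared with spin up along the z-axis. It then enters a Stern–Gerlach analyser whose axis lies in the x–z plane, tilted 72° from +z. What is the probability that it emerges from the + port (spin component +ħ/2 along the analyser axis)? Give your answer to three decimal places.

For spin-½, the probability of finding spin-up along an axis at angle θ to the initial spin direction is cos²(θ/2); spin-down is sin²(θ/2).
θ = 72°, so P = cos²(36°) ≈ 0.655.

0.655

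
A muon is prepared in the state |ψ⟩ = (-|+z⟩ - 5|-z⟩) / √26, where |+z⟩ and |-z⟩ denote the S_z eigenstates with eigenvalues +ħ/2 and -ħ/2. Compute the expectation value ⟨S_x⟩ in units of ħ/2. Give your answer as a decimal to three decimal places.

⟨σ_x⟩ = 2 Re(a* b)/(|a|²+|b|²) with a = -1, b = -5.
a* b = 5, so ⟨σ_x⟩ = 10/26.
⟨S_x⟩ = (ħ/2)·⟨σ_x⟩.

0.385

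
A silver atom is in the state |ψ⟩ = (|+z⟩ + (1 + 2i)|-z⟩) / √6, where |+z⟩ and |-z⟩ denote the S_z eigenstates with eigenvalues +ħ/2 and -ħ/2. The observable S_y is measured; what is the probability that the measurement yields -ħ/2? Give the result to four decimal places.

0.1667

|-y⟩ = (|+z⟩ - i|-z⟩)/√2, so ⟨-y|ψ⟩ = (-1 + i) / (√2·√6).
P = |-1 + i|² / 12 = 2/12.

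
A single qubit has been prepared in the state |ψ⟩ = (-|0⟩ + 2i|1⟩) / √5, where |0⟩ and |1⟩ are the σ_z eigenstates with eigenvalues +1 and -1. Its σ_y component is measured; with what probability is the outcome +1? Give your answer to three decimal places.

0.100

|+y⟩ = (|0⟩ + i|1⟩)/√2, so ⟨+y|ψ⟩ = (1) / (√2·√5).
P = |1|² / 10 = 1/10.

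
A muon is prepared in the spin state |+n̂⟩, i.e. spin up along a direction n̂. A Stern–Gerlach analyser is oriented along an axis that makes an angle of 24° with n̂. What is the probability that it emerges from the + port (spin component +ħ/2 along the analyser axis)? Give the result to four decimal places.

For spin-½, the probability of finding spin-up along an axis at angle θ to the initial spin direction is cos²(θ/2); spin-down is sin²(θ/2).
θ = 24°, so P = cos²(12°) ≈ 0.9568.

0.9568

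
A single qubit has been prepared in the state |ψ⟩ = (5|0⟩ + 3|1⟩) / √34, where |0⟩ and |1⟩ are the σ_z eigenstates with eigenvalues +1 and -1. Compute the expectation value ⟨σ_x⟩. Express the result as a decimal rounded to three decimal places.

0.882

⟨σ_x⟩ = 2 Re(a* b)/(|a|²+|b|²) with a = 5, b = 3.
a* b = 15, so ⟨σ_x⟩ = 30/34.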